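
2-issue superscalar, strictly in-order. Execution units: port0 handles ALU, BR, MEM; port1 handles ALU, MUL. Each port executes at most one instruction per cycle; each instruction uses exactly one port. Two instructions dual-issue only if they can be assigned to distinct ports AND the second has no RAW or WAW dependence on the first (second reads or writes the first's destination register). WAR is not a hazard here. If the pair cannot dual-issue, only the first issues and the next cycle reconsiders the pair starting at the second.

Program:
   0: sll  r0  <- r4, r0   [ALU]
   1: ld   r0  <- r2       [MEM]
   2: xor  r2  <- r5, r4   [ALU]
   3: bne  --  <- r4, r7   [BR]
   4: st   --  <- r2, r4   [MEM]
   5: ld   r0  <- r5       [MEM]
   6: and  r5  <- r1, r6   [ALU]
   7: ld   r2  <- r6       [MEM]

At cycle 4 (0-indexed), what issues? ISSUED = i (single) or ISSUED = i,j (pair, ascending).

#0 head=0: sll i0 WAW r0
#1 head=1: ld+xor i1/i2 dual
#2 head=3: bne i3 no-port BR/MEM
#3 head=4: st i4 no-port MEM/MEM
#4 head=5: ld+and i5/i6 dual
#5 head=7: ld i7 tail

ISSUED = 5,6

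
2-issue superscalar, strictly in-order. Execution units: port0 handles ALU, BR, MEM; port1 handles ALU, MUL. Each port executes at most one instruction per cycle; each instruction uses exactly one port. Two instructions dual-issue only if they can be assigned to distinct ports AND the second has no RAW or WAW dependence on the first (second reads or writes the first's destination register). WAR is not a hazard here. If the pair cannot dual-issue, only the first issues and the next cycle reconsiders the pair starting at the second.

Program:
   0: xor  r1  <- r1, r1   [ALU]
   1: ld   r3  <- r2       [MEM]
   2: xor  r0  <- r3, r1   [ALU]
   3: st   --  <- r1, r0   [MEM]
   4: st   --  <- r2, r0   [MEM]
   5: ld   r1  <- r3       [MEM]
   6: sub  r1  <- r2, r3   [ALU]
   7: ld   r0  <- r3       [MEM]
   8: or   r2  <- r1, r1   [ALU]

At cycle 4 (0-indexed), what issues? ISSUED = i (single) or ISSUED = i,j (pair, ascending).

ISSUED = 5

c0: i0,i1 xor ld  2-wide
c1: i2 xor  RAW r0
c2: i3 st  no-port MEM/MEM
c3: i4 st  no-port MEM/MEM
c4: i5 ld  WAW r1
c5: i6,i7 sub ld  2-wide
c6: i8 or  tail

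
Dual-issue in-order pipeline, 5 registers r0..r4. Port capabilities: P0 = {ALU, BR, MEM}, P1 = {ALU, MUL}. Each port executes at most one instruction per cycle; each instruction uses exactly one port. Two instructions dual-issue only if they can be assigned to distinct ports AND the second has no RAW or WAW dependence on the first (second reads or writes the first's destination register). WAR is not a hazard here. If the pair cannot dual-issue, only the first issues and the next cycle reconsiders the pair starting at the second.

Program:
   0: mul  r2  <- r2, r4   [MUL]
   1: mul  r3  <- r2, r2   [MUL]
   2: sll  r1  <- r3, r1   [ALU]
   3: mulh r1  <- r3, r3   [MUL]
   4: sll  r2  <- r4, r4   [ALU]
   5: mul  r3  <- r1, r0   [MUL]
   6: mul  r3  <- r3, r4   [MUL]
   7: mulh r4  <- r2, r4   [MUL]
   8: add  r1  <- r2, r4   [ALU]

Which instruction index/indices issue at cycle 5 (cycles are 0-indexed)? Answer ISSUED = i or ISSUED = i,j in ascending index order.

ISSUED = 6

c0: i0 mul.MUL  no-port MUL/MUL
c1: i1 mul.MUL  RAW r3
c2: i2 sll.ALU  WAW r1
c3: i3,i4 mulh.MUL+sll.ALU  dual
c4: i5 mul.MUL  no-port MUL/MUL
c5: i6 mul.MUL  no-port MUL/MUL
c6: i7 mulh.MUL  RAW r4
c7: i8 add.ALU  tail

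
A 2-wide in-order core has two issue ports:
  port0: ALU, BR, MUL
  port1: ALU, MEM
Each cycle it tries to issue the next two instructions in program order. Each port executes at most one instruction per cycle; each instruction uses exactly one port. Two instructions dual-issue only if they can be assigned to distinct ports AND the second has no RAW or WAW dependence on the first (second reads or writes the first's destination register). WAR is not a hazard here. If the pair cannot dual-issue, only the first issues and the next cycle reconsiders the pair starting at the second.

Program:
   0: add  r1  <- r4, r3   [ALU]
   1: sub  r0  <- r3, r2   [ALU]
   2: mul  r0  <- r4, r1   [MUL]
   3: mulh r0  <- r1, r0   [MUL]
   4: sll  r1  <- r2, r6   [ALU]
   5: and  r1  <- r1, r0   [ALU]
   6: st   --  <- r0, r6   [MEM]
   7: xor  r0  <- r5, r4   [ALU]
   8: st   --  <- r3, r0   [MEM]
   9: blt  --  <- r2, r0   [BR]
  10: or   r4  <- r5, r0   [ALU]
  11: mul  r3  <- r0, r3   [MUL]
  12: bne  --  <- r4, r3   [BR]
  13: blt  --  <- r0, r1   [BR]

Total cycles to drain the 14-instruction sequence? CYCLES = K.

[0] i0+i1  add.ALU/sub.ALU  -- dual
[1] i2  mul.MUL  -- no-port MUL/MUL
[2] i3+i4  mulh.MUL/sll.ALU  -- dual
[3] i5+i6  and.ALU/st.MEM  -- dual
[4] i7  xor.ALU  -- RAW r0
[5] i8+i9  st.MEM/blt.BR  -- dual
[6] i10+i11  or.ALU/mul.MUL  -- dual
[7] i12  bne.BR  -- no-port BR/BR
[8] i13  blt.BR  -- tail

CYCLES = 9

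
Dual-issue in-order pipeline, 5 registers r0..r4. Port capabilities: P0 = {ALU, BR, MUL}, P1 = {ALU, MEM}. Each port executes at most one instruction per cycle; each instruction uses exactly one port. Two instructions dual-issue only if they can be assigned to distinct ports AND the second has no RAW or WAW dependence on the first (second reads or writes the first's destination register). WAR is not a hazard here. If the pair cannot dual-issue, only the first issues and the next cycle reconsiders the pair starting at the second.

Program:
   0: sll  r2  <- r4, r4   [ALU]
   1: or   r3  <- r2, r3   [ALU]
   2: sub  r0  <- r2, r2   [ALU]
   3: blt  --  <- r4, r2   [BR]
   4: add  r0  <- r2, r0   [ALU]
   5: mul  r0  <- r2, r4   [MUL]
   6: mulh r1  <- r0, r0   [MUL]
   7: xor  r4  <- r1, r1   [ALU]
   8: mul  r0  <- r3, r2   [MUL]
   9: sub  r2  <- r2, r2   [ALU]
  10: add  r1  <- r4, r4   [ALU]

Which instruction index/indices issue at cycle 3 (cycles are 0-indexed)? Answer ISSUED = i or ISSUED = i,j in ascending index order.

  cy0 -> i0 (sll) RAW r2
  cy1 -> i1/i2 (or;sub) 2-wide
  cy2 -> i3/i4 (blt;add) 2-wide
  cy3 -> i5 (mul) no-port MUL/MUL
  cy4 -> i6 (mulh) RAW r1
  cy5 -> i7/i8 (xor;mul) 2-wide
  cy6 -> i9/i10 (sub;add) 2-wide

ISSUED = 5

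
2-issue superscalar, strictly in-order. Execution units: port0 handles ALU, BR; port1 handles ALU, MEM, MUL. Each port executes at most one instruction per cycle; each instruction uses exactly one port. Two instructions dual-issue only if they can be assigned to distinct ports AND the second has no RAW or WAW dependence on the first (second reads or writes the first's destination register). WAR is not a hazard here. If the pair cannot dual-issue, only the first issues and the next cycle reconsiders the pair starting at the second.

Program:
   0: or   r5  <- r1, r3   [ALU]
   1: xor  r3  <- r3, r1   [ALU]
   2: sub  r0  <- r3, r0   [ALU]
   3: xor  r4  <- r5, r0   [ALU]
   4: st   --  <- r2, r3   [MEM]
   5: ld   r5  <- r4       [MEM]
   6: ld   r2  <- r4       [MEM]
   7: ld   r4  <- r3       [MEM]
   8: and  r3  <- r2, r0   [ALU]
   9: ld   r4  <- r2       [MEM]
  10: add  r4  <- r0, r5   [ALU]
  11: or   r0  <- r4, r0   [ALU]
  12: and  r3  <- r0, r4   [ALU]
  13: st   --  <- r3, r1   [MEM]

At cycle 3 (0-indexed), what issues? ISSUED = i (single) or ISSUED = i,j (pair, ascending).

0. or/xor @i0&i1  | 2-wide
1. sub @i2  | RAW r0
2. xor/st @i3&i4  | 2-wide
3. ld @i5  | no-port MEM/MEM
4. ld @i6  | no-port MEM/MEM
5. ld/and @i7&i8  | 2-wide
6. ld @i9  | WAW r4
7. add @i10  | RAW r4
8. or @i11  | RAW r0
9. and @i12  | RAW r3
10. st @i13  | tail

ISSUED = 5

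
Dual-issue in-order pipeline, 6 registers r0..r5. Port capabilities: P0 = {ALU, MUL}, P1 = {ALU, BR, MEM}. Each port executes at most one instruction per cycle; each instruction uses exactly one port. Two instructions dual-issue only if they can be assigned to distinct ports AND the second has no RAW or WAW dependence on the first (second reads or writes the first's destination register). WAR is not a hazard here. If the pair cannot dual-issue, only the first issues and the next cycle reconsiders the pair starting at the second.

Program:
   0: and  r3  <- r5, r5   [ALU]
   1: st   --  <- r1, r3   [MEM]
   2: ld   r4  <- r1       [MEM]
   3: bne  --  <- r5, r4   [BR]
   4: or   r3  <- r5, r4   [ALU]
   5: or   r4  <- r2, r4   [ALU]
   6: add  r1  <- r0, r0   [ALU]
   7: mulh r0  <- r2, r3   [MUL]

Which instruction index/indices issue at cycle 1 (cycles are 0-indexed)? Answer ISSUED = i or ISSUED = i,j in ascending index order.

ISSUED = 1

0. and.ALU @i0  | RAW r3
1. st.MEM @i1  | no-port MEM/MEM
2. ld.MEM @i2  | no-port MEM/BR
3. bne.BR or.ALU @i3+i4  | pair
4. or.ALU add.ALU @i5+i6  | pair
5. mulh.MUL @i7  | tail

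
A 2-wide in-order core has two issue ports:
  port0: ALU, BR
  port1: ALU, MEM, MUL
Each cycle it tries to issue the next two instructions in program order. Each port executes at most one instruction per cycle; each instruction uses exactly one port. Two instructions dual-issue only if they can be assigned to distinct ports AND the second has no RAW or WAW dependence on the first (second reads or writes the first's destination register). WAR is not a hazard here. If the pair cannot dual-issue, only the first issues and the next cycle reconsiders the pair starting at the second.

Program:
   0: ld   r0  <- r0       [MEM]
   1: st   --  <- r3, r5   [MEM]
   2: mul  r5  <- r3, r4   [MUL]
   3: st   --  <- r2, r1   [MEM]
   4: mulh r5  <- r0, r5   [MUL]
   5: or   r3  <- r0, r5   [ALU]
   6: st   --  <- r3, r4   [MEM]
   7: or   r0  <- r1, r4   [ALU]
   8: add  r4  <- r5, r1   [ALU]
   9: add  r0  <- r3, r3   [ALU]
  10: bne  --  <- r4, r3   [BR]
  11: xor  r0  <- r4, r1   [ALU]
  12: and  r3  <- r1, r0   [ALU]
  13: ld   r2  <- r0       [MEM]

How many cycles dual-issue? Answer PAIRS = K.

[0] i0  ld.MEM  -- no-port MEM/MEM
[1] i1  st.MEM  -- no-port MEM/MUL
[2] i2  mul.MUL  -- no-port MUL/MEM
[3] i3  st.MEM  -- no-port MEM/MUL
[4] i4  mulh.MUL  -- RAW r5
[5] i5  or.ALU  -- RAW r3
[6] i6+i7  st.MEM/or.ALU  -- 2-wide
[7] i8+i9  add.ALU/add.ALU  -- 2-wide
[8] i10+i11  bne.BR/xor.ALU  -- 2-wide
[9] i12+i13  and.ALU/ld.MEM  -- 2-wide

PAIRS = 4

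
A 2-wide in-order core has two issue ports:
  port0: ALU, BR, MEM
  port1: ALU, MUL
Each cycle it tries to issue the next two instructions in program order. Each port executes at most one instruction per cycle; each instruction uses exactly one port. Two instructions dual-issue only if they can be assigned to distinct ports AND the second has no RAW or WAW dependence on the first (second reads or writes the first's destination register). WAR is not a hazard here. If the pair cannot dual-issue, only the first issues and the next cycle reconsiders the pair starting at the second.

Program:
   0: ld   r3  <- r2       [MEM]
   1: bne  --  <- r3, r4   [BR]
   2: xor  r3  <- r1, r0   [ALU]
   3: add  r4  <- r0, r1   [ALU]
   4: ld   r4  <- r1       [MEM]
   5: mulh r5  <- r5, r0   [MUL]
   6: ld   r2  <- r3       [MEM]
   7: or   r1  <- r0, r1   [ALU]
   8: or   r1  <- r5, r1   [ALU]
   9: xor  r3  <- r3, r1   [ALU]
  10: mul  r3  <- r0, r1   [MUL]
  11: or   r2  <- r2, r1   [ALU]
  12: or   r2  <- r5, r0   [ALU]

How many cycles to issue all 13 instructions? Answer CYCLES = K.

CYCLES = 9

c0: i0 ld  no-port MEM/BR
c1: i1+i2 bne/xor  2-wide
c2: i3 add  WAW r4
c3: i4+i5 ld/mulh  2-wide
c4: i6+i7 ld/or  2-wide
c5: i8 or  RAW r1
c6: i9 xor  WAW r3
c7: i10+i11 mul/or  2-wide
c8: i12 or  tail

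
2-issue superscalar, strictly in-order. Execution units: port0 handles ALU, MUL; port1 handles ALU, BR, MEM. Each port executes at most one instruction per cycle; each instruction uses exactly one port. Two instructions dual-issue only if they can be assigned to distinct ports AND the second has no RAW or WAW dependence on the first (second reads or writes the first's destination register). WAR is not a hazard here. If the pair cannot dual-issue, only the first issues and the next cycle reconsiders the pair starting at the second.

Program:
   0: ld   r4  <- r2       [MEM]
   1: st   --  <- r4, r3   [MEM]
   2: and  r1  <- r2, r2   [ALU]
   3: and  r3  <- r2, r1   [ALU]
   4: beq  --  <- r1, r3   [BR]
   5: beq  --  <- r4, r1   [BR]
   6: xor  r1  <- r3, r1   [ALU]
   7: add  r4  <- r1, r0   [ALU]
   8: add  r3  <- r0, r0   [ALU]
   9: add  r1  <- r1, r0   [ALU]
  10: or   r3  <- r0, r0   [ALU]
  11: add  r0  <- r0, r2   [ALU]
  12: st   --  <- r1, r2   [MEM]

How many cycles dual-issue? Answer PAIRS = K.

PAIRS = 5

0. ld @i0  | no-port MEM/MEM
1. st and @i1,i2  | 2-wide
2. and @i3  | RAW r3
3. beq @i4  | no-port BR/BR
4. beq xor @i5,i6  | 2-wide
5. add add @i7,i8  | 2-wide
6. add or @i9,i10  | 2-wide
7. add st @i11,i12  | 2-wide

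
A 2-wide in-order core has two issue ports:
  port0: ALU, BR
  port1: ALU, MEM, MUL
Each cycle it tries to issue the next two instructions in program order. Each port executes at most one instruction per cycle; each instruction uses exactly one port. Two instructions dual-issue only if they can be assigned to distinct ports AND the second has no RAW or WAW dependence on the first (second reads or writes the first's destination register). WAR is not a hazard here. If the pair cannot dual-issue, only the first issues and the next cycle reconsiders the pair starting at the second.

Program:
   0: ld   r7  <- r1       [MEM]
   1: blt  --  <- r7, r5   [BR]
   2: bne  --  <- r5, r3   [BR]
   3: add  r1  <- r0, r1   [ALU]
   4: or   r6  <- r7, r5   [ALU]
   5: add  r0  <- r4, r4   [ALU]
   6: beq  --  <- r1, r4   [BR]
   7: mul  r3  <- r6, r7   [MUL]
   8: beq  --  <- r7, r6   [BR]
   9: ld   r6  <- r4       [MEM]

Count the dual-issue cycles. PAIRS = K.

PAIRS = 4

[0] i0  ld.MEM  -- RAW r7
[1] i1  blt.BR  -- no-port BR/BR
[2] i2+i3  bne.BR/add.ALU  -- pair
[3] i4+i5  or.ALU/add.ALU  -- pair
[4] i6+i7  beq.BR/mul.MUL  -- pair
[5] i8+i9  beq.BR/ld.MEM  -- pair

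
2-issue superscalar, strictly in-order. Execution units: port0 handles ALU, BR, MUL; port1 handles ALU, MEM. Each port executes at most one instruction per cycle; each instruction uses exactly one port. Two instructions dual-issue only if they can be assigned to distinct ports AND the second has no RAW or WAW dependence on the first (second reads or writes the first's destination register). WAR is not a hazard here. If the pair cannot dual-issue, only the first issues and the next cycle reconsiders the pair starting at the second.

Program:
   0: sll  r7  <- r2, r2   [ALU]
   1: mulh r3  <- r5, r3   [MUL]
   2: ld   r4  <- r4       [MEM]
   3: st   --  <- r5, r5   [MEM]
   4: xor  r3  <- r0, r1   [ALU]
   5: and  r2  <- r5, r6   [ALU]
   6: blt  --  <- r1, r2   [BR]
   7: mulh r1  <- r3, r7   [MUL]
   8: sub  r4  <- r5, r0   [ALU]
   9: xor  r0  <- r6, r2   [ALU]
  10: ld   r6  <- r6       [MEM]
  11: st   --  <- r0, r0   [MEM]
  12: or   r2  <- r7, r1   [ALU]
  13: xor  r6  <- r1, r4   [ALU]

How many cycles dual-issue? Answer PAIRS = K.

  cy0 -> i0/i1 (sll mulh) dual
  cy1 -> i2 (ld) no-port MEM/MEM
  cy2 -> i3/i4 (st xor) dual
  cy3 -> i5 (and) RAW r2
  cy4 -> i6 (blt) no-port BR/MUL
  cy5 -> i7/i8 (mulh sub) dual
  cy6 -> i9/i10 (xor ld) dual
  cy7 -> i11/i12 (st or) dual
  cy8 -> i13 (xor) tail

PAIRS = 5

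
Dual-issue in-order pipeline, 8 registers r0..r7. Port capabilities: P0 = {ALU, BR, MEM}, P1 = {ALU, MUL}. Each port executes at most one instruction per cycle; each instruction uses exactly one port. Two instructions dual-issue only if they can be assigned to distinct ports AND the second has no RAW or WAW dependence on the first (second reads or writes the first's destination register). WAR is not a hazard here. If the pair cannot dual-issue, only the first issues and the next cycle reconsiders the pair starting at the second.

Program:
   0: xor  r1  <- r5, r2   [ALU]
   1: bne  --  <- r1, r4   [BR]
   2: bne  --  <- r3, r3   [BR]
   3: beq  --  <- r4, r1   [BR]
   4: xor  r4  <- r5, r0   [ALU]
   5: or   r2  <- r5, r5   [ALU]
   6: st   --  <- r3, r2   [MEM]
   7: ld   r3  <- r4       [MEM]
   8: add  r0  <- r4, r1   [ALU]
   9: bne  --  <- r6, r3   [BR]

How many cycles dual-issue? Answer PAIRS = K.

PAIRS = 2

[0] i0  xor  -- RAW r1
[1] i1  bne  -- no-port BR/BR
[2] i2  bne  -- no-port BR/BR
[3] i3,i4  beq+xor  -- pair
[4] i5  or  -- RAW r2
[5] i6  st  -- no-port MEM/MEM
[6] i7,i8  ld+add  -- pair
[7] i9  bne  -- tail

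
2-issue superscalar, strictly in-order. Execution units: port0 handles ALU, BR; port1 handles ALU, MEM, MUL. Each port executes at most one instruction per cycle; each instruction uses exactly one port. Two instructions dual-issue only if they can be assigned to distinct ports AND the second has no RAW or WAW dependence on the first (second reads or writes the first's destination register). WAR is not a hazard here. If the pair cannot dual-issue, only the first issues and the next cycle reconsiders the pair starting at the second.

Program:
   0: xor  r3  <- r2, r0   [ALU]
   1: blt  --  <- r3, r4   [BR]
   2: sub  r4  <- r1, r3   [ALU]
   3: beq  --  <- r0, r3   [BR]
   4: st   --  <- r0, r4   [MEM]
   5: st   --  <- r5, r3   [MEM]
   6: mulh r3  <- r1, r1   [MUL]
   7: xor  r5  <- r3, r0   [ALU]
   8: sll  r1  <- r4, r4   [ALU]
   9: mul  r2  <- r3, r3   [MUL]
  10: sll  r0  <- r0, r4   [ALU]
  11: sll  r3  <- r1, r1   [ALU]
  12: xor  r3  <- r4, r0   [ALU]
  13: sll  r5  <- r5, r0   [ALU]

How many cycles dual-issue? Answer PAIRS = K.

PAIRS = 5

c0: i0 xor  RAW r3
c1: i1&i2 blt;sub  2-wide
c2: i3&i4 beq;st  2-wide
c3: i5 st  no-port MEM/MUL
c4: i6 mulh  RAW r3
c5: i7&i8 xor;sll  2-wide
c6: i9&i10 mul;sll  2-wide
c7: i11 sll  WAW r3
c8: i12&i13 xor;sll  2-wide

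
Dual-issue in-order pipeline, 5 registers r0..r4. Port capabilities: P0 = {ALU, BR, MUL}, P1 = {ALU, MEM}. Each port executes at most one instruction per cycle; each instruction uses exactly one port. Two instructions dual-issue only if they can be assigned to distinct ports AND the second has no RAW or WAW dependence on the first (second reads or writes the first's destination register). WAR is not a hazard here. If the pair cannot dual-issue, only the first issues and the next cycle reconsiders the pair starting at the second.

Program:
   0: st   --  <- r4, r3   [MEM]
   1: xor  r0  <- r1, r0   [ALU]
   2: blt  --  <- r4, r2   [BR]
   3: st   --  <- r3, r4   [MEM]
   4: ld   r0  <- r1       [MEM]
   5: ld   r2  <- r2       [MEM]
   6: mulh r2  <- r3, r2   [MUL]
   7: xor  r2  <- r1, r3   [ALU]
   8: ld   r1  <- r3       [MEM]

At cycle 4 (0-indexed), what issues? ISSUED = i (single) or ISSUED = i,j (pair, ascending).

#0 head=0: st+xor i0,i1 2-wide
#1 head=2: blt+st i2,i3 2-wide
#2 head=4: ld i4 no-port MEM/MEM
#3 head=5: ld i5 RAW+WAW r2
#4 head=6: mulh i6 WAW r2
#5 head=7: xor+ld i7,i8 2-wide

ISSUED = 6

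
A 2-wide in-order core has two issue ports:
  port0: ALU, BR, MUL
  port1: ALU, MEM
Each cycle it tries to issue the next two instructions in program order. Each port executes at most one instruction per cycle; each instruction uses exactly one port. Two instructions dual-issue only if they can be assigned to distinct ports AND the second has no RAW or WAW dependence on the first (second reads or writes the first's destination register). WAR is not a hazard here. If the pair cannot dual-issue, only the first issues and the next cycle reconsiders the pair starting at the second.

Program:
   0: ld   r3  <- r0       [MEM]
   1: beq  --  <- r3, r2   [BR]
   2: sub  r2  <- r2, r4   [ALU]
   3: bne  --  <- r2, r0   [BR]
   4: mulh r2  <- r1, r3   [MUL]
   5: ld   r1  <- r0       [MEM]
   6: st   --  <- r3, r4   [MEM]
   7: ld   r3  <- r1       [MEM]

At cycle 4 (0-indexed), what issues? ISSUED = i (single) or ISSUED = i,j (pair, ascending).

#0 head=0: ld i0 RAW r3
#1 head=1: beq;sub i1,i2 dual
#2 head=3: bne i3 no-port BR/MUL
#3 head=4: mulh;ld i4,i5 dual
#4 head=6: st i6 no-port MEM/MEM
#5 head=7: ld i7 tail

ISSUED = 6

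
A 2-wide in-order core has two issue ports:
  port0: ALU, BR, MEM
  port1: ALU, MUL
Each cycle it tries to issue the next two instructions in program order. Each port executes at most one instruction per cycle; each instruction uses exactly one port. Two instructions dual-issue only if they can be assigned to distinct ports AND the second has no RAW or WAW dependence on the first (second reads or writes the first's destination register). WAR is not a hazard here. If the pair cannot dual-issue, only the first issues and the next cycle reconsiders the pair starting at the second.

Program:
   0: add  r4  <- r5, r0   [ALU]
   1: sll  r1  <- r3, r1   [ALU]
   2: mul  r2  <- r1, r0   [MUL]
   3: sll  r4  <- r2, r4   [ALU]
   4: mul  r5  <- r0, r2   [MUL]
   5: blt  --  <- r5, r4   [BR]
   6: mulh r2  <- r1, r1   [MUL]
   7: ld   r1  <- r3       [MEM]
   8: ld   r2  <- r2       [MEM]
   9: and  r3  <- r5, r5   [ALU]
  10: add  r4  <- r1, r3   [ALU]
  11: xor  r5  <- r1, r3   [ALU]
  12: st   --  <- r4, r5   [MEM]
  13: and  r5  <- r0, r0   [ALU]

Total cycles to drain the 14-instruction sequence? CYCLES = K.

[0] i0&i1  add.ALU sll.ALU  -- pair
[1] i2  mul.MUL  -- RAW r2
[2] i3&i4  sll.ALU mul.MUL  -- pair
[3] i5&i6  blt.BR mulh.MUL  -- pair
[4] i7  ld.MEM  -- no-port MEM/MEM
[5] i8&i9  ld.MEM and.ALU  -- pair
[6] i10&i11  add.ALU xor.ALU  -- pair
[7] i12&i13  st.MEM and.ALU  -- pair

CYCLES = 8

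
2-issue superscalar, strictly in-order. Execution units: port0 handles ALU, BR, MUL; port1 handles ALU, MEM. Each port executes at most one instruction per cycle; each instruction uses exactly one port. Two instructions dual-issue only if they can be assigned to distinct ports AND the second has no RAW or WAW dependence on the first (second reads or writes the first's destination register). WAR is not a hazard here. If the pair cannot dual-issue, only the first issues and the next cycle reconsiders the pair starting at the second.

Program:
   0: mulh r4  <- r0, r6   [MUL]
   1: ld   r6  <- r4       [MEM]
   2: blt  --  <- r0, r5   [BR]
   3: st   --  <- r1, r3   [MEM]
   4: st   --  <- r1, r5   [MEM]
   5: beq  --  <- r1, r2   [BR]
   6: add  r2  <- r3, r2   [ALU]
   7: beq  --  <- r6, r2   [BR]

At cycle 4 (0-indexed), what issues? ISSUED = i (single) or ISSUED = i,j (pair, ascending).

  cy0 -> i0 (mulh.MUL) RAW r4
  cy1 -> i1/i2 (ld.MEM;blt.BR) 2-wide
  cy2 -> i3 (st.MEM) no-port MEM/MEM
  cy3 -> i4/i5 (st.MEM;beq.BR) 2-wide
  cy4 -> i6 (add.ALU) RAW r2
  cy5 -> i7 (beq.BR) tail

ISSUED = 6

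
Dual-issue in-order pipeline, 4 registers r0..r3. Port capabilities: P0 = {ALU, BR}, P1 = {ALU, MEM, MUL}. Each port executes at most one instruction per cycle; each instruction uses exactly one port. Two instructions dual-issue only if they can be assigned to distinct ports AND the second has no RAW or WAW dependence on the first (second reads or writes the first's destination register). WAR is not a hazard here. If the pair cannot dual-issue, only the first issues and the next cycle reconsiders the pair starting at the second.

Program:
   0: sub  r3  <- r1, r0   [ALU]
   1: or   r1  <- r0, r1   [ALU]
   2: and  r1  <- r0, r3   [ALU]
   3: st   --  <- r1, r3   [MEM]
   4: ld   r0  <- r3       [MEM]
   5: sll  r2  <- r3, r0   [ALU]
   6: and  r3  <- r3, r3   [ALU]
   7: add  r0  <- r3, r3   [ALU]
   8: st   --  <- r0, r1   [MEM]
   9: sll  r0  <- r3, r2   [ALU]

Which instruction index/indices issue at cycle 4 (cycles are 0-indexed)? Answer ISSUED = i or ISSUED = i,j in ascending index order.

0. sub.ALU+or.ALU @i0/i1  | 2-wide
1. and.ALU @i2  | RAW r1
2. st.MEM @i3  | no-port MEM/MEM
3. ld.MEM @i4  | RAW r0
4. sll.ALU+and.ALU @i5/i6  | 2-wide
5. add.ALU @i7  | RAW r0
6. st.MEM+sll.ALU @i8/i9  | 2-wide

ISSUED = 5,6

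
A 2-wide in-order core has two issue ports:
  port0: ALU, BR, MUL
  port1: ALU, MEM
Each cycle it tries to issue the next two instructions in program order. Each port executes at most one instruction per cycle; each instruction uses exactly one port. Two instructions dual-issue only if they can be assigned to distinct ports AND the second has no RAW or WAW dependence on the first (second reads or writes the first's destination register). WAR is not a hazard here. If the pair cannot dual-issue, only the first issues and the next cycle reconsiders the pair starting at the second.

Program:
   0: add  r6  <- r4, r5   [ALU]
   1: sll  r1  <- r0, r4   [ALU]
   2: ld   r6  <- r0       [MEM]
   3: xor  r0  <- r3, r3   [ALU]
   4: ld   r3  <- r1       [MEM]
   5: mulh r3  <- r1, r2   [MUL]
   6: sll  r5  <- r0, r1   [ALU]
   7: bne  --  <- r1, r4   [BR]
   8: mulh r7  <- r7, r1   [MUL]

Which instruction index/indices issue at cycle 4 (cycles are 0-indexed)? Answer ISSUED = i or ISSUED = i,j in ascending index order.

ISSUED = 7

0. add.ALU;sll.ALU @i0&i1  | dual
1. ld.MEM;xor.ALU @i2&i3  | dual
2. ld.MEM @i4  | WAW r3
3. mulh.MUL;sll.ALU @i5&i6  | dual
4. bne.BR @i7  | no-port BR/MUL
5. mulh.MUL @i8  | tail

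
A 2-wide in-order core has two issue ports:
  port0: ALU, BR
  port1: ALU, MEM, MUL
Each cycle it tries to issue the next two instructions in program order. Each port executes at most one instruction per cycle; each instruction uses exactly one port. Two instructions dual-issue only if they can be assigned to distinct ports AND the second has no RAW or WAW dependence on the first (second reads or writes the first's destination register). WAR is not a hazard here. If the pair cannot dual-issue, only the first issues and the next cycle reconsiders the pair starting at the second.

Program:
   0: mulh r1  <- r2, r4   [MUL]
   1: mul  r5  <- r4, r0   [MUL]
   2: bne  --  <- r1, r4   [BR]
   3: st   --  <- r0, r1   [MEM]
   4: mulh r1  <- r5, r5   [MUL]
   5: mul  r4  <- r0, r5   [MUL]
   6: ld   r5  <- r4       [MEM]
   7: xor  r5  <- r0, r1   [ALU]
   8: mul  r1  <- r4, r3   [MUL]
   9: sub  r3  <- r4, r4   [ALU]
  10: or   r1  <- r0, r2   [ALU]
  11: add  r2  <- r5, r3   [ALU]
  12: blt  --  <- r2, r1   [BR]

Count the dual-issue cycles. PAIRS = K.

PAIRS = 3

#0 head=0: mulh.MUL i0 no-port MUL/MUL
#1 head=1: mul.MUL+bne.BR i1&i2 2-wide
#2 head=3: st.MEM i3 no-port MEM/MUL
#3 head=4: mulh.MUL i4 no-port MUL/MUL
#4 head=5: mul.MUL i5 no-port MUL/MEM
#5 head=6: ld.MEM i6 WAW r5
#6 head=7: xor.ALU+mul.MUL i7&i8 2-wide
#7 head=9: sub.ALU+or.ALU i9&i10 2-wide
#8 head=11: add.ALU i11 RAW r2
#9 head=12: blt.BR i12 tail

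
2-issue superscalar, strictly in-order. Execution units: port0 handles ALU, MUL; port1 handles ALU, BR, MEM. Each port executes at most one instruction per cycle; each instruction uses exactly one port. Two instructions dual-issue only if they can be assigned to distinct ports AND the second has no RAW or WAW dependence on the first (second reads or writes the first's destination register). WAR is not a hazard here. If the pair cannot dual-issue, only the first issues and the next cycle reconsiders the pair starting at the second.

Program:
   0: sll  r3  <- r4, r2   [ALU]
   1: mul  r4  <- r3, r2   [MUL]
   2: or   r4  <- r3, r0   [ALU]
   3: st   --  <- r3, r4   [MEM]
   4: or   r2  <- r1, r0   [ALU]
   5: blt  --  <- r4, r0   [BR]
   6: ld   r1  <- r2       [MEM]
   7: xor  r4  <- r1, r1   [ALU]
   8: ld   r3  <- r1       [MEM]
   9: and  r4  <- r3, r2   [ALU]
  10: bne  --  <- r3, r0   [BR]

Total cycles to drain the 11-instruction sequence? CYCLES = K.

t=0 i0:sll.ALU ; RAW r3
t=1 i1:mul.MUL ; WAW r4
t=2 i2:or.ALU ; RAW r4
t=3 i3,i4:st.MEM/or.ALU ; 2-wide
t=4 i5:blt.BR ; no-port BR/MEM
t=5 i6:ld.MEM ; RAW r1
t=6 i7,i8:xor.ALU/ld.MEM ; 2-wide
t=7 i9,i10:and.ALU/bne.BR ; 2-wide

CYCLES = 8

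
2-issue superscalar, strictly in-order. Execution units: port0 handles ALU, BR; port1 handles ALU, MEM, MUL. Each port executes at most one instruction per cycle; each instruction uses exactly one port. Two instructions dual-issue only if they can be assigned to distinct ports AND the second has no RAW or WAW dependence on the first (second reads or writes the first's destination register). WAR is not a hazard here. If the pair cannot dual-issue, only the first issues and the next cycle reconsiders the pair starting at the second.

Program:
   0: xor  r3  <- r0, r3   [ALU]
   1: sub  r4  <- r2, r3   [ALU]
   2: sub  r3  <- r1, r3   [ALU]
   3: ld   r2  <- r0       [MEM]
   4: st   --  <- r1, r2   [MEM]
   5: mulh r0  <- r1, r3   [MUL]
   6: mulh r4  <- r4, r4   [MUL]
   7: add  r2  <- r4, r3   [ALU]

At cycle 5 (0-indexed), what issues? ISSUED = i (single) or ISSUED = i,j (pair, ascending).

  cy0 -> i0 (xor.ALU) RAW r3
  cy1 -> i1+i2 (sub.ALU;sub.ALU) 2-wide
  cy2 -> i3 (ld.MEM) no-port MEM/MEM
  cy3 -> i4 (st.MEM) no-port MEM/MUL
  cy4 -> i5 (mulh.MUL) no-port MUL/MUL
  cy5 -> i6 (mulh.MUL) RAW r4
  cy6 -> i7 (add.ALU) tail

ISSUED = 6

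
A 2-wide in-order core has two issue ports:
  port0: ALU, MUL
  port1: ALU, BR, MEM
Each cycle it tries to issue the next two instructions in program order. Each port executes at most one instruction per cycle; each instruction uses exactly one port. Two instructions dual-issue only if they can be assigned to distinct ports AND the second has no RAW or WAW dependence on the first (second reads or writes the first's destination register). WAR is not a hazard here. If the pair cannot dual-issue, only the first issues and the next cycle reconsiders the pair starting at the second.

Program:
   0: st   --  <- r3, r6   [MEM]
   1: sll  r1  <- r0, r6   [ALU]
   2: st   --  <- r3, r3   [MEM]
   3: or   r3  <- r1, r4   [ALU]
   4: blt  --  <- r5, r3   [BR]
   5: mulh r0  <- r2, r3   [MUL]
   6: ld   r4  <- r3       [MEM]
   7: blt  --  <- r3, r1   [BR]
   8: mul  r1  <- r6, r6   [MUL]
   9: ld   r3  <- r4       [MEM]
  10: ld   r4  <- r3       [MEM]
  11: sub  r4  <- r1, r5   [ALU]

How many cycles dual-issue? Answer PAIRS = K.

PAIRS = 4

#0 head=0: st;sll i0,i1 pair
#1 head=2: st;or i2,i3 pair
#2 head=4: blt;mulh i4,i5 pair
#3 head=6: ld i6 no-port MEM/BR
#4 head=7: blt;mul i7,i8 pair
#5 head=9: ld i9 no-port MEM/MEM
#6 head=10: ld i10 WAW r4
#7 head=11: sub i11 tail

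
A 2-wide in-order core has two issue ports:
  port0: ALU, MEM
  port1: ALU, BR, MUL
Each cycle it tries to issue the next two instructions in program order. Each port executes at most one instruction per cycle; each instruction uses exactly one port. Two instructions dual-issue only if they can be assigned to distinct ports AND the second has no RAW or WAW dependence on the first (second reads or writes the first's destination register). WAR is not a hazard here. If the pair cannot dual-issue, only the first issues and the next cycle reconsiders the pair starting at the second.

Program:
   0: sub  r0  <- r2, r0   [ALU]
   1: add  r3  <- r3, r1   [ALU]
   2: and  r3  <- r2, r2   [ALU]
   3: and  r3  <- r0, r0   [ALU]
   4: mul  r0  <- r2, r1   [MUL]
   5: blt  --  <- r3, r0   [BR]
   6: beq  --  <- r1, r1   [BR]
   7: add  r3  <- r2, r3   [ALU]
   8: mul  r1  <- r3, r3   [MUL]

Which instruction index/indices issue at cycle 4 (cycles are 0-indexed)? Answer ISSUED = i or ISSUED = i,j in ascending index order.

ISSUED = 6,7

c0: i0&i1 sub;add  2-wide
c1: i2 and  WAW r3
c2: i3&i4 and;mul  2-wide
c3: i5 blt  no-port BR/BR
c4: i6&i7 beq;add  2-wide
c5: i8 mul  tail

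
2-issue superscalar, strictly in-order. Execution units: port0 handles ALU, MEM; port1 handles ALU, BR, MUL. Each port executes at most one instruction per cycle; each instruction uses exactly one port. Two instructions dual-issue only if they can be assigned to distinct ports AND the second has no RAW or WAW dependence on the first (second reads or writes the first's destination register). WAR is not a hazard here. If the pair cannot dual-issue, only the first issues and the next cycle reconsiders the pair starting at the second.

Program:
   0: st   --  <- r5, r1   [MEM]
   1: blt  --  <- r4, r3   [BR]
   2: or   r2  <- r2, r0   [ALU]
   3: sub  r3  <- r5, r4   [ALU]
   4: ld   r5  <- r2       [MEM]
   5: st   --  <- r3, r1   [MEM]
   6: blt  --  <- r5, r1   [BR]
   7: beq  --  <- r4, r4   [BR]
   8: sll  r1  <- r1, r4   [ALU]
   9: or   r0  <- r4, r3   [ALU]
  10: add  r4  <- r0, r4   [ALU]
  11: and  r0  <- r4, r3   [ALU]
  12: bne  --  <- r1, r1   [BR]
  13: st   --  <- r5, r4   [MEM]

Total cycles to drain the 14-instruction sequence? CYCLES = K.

#0 head=0: st.MEM;blt.BR i0/i1 2-wide
#1 head=2: or.ALU;sub.ALU i2/i3 2-wide
#2 head=4: ld.MEM i4 no-port MEM/MEM
#3 head=5: st.MEM;blt.BR i5/i6 2-wide
#4 head=7: beq.BR;sll.ALU i7/i8 2-wide
#5 head=9: or.ALU i9 RAW r0
#6 head=10: add.ALU i10 RAW r4
#7 head=11: and.ALU;bne.BR i11/i12 2-wide
#8 head=13: st.MEM i13 tail

CYCLES = 9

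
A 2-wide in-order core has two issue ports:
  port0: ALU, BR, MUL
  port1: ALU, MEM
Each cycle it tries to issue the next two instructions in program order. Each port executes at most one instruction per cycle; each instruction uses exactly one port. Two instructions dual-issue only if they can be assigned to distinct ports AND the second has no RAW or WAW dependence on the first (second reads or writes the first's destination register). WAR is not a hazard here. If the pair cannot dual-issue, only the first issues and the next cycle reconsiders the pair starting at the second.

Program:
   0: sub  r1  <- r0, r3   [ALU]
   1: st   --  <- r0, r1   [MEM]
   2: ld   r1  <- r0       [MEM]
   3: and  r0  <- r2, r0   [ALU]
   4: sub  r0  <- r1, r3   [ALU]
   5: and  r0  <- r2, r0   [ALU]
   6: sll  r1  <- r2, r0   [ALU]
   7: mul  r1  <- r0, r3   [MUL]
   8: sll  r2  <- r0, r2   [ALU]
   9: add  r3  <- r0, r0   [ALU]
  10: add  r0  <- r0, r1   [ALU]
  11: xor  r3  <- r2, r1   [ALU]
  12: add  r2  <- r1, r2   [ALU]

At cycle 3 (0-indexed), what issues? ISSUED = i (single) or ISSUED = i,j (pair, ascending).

ISSUED = 4

#0 head=0: sub.ALU i0 RAW r1
#1 head=1: st.MEM i1 no-port MEM/MEM
#2 head=2: ld.MEM and.ALU i2+i3 2-wide
#3 head=4: sub.ALU i4 RAW+WAW r0
#4 head=5: and.ALU i5 RAW r0
#5 head=6: sll.ALU i6 WAW r1
#6 head=7: mul.MUL sll.ALU i7+i8 2-wide
#7 head=9: add.ALU add.ALU i9+i10 2-wide
#8 head=11: xor.ALU add.ALU i11+i12 2-wide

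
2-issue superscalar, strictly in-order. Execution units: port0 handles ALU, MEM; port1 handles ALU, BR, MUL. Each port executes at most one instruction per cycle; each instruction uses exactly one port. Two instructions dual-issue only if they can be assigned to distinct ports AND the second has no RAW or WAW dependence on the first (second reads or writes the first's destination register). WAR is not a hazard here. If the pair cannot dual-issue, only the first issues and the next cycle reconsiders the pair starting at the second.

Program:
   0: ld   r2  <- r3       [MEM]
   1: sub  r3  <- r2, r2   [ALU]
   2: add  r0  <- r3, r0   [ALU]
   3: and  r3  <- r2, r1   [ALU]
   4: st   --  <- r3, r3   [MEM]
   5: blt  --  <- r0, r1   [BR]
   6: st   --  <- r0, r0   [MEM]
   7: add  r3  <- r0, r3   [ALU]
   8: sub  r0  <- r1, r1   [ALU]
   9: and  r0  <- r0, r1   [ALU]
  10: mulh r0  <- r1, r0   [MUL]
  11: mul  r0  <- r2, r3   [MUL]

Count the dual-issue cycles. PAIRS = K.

t=0 i0:ld.MEM ; RAW r2
t=1 i1:sub.ALU ; RAW r3
t=2 i2/i3:add.ALU/and.ALU ; pair
t=3 i4/i5:st.MEM/blt.BR ; pair
t=4 i6/i7:st.MEM/add.ALU ; pair
t=5 i8:sub.ALU ; RAW+WAW r0
t=6 i9:and.ALU ; RAW+WAW r0
t=7 i10:mulh.MUL ; no-port MUL/MUL
t=8 i11:mul.MUL ; tail

PAIRS = 3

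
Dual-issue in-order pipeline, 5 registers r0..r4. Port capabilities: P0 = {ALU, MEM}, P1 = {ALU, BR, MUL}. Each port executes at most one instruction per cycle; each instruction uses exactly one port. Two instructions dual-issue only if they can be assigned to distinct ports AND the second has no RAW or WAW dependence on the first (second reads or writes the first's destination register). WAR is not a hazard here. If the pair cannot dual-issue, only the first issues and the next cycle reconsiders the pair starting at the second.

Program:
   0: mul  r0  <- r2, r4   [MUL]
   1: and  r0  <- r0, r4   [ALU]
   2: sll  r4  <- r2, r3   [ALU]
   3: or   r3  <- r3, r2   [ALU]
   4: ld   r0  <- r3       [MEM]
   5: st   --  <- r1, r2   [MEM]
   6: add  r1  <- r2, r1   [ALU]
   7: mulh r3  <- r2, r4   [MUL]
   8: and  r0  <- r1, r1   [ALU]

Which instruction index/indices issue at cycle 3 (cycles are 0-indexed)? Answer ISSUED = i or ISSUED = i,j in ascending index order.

ISSUED = 4

[0] i0  mul.MUL  -- RAW+WAW r0
[1] i1,i2  and.ALU;sll.ALU  -- pair
[2] i3  or.ALU  -- RAW r3
[3] i4  ld.MEM  -- no-port MEM/MEM
[4] i5,i6  st.MEM;add.ALU  -- pair
[5] i7,i8  mulh.MUL;and.ALU  -- pair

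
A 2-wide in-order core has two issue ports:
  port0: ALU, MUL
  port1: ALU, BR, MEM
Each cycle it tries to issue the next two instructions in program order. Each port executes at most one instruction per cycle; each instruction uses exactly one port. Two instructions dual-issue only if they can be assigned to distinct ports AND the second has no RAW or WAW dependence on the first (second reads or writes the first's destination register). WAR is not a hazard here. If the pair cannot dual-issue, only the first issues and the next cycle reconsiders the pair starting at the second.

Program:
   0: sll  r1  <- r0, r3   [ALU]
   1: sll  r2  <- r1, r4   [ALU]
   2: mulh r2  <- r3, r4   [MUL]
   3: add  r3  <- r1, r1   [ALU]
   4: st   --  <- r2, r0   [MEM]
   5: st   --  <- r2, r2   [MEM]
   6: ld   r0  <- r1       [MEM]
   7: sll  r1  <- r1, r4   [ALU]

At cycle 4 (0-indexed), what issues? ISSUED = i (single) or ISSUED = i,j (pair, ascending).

ISSUED = 5

c0: i0 sll  RAW r1
c1: i1 sll  WAW r2
c2: i2,i3 mulh+add  dual
c3: i4 st  no-port MEM/MEM
c4: i5 st  no-port MEM/MEM
c5: i6,i7 ld+sll  dual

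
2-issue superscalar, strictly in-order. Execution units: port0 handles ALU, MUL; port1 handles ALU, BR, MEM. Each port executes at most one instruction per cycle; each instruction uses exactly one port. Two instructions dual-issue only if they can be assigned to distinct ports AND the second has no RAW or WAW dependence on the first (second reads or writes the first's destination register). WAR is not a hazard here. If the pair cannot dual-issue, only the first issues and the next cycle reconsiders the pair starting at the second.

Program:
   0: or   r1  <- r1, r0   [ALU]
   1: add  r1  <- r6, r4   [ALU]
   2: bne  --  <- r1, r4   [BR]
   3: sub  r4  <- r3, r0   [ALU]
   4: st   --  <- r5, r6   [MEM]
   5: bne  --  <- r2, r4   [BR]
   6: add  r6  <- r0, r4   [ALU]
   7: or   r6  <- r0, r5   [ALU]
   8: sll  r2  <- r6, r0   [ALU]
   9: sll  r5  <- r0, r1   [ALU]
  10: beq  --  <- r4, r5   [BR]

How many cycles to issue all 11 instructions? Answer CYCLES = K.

CYCLES = 8

  cy0 -> i0 (or) WAW r1
  cy1 -> i1 (add) RAW r1
  cy2 -> i2+i3 (bne;sub) pair
  cy3 -> i4 (st) no-port MEM/BR
  cy4 -> i5+i6 (bne;add) pair
  cy5 -> i7 (or) RAW r6
  cy6 -> i8+i9 (sll;sll) pair
  cy7 -> i10 (beq) tail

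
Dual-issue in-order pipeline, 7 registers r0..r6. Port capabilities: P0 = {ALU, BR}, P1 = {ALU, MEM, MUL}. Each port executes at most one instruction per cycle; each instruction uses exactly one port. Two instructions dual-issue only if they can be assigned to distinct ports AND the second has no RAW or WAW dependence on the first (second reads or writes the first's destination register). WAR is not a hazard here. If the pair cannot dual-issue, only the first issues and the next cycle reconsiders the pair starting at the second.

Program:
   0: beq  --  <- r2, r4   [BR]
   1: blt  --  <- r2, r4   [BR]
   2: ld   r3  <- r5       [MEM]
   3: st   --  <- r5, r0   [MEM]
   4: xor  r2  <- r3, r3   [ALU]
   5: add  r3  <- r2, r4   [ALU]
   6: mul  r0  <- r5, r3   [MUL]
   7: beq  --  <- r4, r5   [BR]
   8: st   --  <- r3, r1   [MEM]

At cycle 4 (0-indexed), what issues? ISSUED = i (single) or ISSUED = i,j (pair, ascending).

ISSUED = 6,7

[0] i0  beq  -- no-port BR/BR
[1] i1&i2  blt;ld  -- 2-wide
[2] i3&i4  st;xor  -- 2-wide
[3] i5  add  -- RAW r3
[4] i6&i7  mul;beq  -- 2-wide
[5] i8  st  -- tail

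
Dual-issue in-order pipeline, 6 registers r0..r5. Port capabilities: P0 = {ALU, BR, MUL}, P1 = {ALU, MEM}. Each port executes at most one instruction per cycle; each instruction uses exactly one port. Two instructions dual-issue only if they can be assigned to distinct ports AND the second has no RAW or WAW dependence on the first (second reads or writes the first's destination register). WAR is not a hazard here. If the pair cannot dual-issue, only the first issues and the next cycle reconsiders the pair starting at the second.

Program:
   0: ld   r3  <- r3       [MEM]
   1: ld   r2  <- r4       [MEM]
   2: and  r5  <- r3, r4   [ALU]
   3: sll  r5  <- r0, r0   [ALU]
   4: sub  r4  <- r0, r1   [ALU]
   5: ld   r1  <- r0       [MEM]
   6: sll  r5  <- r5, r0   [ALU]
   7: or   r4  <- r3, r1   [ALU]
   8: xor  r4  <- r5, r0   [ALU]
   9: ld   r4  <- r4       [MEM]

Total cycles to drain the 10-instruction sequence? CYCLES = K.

  cy0 -> i0 (ld.MEM) no-port MEM/MEM
  cy1 -> i1/i2 (ld.MEM and.ALU) dual
  cy2 -> i3/i4 (sll.ALU sub.ALU) dual
  cy3 -> i5/i6 (ld.MEM sll.ALU) dual
  cy4 -> i7 (or.ALU) WAW r4
  cy5 -> i8 (xor.ALU) RAW+WAW r4
  cy6 -> i9 (ld.MEM) tail

CYCLES = 7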